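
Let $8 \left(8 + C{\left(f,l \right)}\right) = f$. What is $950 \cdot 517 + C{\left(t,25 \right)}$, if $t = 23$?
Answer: $\frac{3929159}{8} \approx 4.9115 \cdot 10^{5}$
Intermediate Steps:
$C{\left(f,l \right)} = -8 + \frac{f}{8}$
$950 \cdot 517 + C{\left(t,25 \right)} = 950 \cdot 517 + \left(-8 + \frac{1}{8} \cdot 23\right) = 491150 + \left(-8 + \frac{23}{8}\right) = 491150 - \frac{41}{8} = \frac{3929159}{8}$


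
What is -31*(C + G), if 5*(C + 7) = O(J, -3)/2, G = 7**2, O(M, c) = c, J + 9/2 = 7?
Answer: -12927/10 ≈ -1292.7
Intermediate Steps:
J = 5/2 (J = -9/2 + 7 = 5/2 ≈ 2.5000)
G = 49
C = -73/10 (C = -7 + (-3/2)/5 = -7 + (-3*1/2)/5 = -7 + (1/5)*(-3/2) = -7 - 3/10 = -73/10 ≈ -7.3000)
-31*(C + G) = -31*(-73/10 + 49) = -31*417/10 = -12927/10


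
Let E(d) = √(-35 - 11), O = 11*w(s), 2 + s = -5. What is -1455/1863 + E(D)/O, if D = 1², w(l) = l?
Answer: -485/621 - I*√46/77 ≈ -0.781 - 0.088082*I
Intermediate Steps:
s = -7 (s = -2 - 5 = -7)
D = 1
O = -77 (O = 11*(-7) = -77)
E(d) = I*√46 (E(d) = √(-46) = I*√46)
-1455/1863 + E(D)/O = -1455/1863 + (I*√46)/(-77) = -1455*1/1863 + (I*√46)*(-1/77) = -485/621 - I*√46/77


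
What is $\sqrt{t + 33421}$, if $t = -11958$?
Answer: $13 \sqrt{127} \approx 146.5$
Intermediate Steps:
$\sqrt{t + 33421} = \sqrt{-11958 + 33421} = \sqrt{21463} = 13 \sqrt{127}$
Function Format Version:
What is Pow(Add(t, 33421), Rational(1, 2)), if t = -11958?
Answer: Mul(13, Pow(127, Rational(1, 2))) ≈ 146.50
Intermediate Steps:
Pow(Add(t, 33421), Rational(1, 2)) = Pow(Add(-11958, 33421), Rational(1, 2)) = Pow(21463, Rational(1, 2)) = Mul(13, Pow(127, Rational(1, 2)))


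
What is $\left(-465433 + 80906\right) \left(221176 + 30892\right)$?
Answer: $-96926951836$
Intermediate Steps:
$\left(-465433 + 80906\right) \left(221176 + 30892\right) = \left(-384527\right) 252068 = -96926951836$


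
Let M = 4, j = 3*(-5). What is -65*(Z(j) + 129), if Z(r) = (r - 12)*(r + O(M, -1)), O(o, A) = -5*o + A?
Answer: -71565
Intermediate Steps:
j = -15
O(o, A) = A - 5*o
Z(r) = (-21 + r)*(-12 + r) (Z(r) = (r - 12)*(r + (-1 - 5*4)) = (-12 + r)*(r + (-1 - 20)) = (-12 + r)*(r - 21) = (-12 + r)*(-21 + r) = (-21 + r)*(-12 + r))
-65*(Z(j) + 129) = -65*((252 + (-15)² - 33*(-15)) + 129) = -65*((252 + 225 + 495) + 129) = -65*(972 + 129) = -65*1101 = -71565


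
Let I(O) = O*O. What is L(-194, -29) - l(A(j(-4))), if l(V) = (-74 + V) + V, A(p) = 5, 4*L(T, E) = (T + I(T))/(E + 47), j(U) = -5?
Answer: 21025/36 ≈ 584.03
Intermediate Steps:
I(O) = O²
L(T, E) = (T + T²)/(4*(47 + E)) (L(T, E) = ((T + T²)/(E + 47))/4 = ((T + T²)/(47 + E))/4 = (T + T²)/(4*(47 + E)))
l(V) = -74 + 2*V
L(-194, -29) - l(A(j(-4))) = (¼)*(-194)*(1 - 194)/(47 - 29) - (-74 + 2*5) = (¼)*(-194)*(-193)/18 - (-74 + 10) = (¼)*(-194)*(1/18)*(-193) - 1*(-64) = 18721/36 + 64 = 21025/36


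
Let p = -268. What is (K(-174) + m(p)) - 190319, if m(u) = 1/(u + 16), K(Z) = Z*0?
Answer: -47960389/252 ≈ -1.9032e+5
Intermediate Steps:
K(Z) = 0
m(u) = 1/(16 + u)
(K(-174) + m(p)) - 190319 = (0 + 1/(16 - 268)) - 190319 = (0 + 1/(-252)) - 190319 = (0 - 1/252) - 190319 = -1/252 - 190319 = -47960389/252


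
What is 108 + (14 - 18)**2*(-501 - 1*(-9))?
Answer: -7764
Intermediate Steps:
108 + (14 - 18)**2*(-501 - 1*(-9)) = 108 + (-4)**2*(-501 + 9) = 108 + 16*(-492) = 108 - 7872 = -7764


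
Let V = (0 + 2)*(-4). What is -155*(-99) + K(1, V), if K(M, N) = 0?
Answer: 15345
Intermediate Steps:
V = -8 (V = 2*(-4) = -8)
-155*(-99) + K(1, V) = -155*(-99) + 0 = 15345 + 0 = 15345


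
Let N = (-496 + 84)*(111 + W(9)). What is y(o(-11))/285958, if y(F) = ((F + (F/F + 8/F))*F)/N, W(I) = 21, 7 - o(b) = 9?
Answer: -5/7775769936 ≈ -6.4302e-10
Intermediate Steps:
o(b) = -2 (o(b) = 7 - 1*9 = 7 - 9 = -2)
N = -54384 (N = (-496 + 84)*(111 + 21) = -412*132 = -54384)
y(F) = -F*(1 + F + 8/F)/54384 (y(F) = ((F + (F/F + 8/F))*F)/(-54384) = ((F + (1 + 8/F))*F)*(-1/54384) = ((1 + F + 8/F)*F)*(-1/54384) = (F*(1 + F + 8/F))*(-1/54384) = -F*(1 + F + 8/F)/54384)
y(o(-11))/285958 = (-1/6798 - 1/54384*(-2) - 1/54384*(-2)**2)/285958 = (-1/6798 + 1/27192 - 1/54384*4)*(1/285958) = (-1/6798 + 1/27192 - 1/13596)*(1/285958) = -5/27192*1/285958 = -5/7775769936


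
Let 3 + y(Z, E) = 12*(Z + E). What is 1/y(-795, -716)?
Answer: -1/18135 ≈ -5.5142e-5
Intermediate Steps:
y(Z, E) = -3 + 12*E + 12*Z (y(Z, E) = -3 + 12*(Z + E) = -3 + 12*(E + Z) = -3 + (12*E + 12*Z) = -3 + 12*E + 12*Z)
1/y(-795, -716) = 1/(-3 + 12*(-716) + 12*(-795)) = 1/(-3 - 8592 - 9540) = 1/(-18135) = -1/18135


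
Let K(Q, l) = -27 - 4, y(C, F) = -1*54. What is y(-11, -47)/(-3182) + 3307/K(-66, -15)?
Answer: -5260600/49321 ≈ -106.66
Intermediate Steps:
y(C, F) = -54
K(Q, l) = -31
y(-11, -47)/(-3182) + 3307/K(-66, -15) = -54/(-3182) + 3307/(-31) = -54*(-1/3182) + 3307*(-1/31) = 27/1591 - 3307/31 = -5260600/49321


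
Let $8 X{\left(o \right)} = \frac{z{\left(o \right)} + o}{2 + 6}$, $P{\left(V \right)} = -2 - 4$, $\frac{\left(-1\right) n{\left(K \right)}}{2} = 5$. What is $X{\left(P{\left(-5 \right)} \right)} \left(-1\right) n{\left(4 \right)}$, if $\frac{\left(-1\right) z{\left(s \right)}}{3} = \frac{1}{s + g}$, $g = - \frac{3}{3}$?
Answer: $- \frac{195}{224} \approx -0.87054$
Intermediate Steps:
$g = -1$ ($g = \left(-3\right) \frac{1}{3} = -1$)
$n{\left(K \right)} = -10$ ($n{\left(K \right)} = \left(-2\right) 5 = -10$)
$P{\left(V \right)} = -6$ ($P{\left(V \right)} = -2 - 4 = -6$)
$z{\left(s \right)} = - \frac{3}{-1 + s}$ ($z{\left(s \right)} = - \frac{3}{s - 1} = - \frac{3}{-1 + s}$)
$X{\left(o \right)} = - \frac{3}{64 \left(-1 + o\right)} + \frac{o}{64}$ ($X{\left(o \right)} = \frac{\left(- \frac{3}{-1 + o} + o\right) \frac{1}{2 + 6}}{8} = \frac{\left(o - \frac{3}{-1 + o}\right) \frac{1}{8}}{8} = \frac{- \frac{3}{8 \left(-1 + o\right)} + \frac{o}{8}}{8} = - \frac{3}{64 \left(-1 + o\right)} + \frac{o}{64}$)
$X{\left(P{\left(-5 \right)} \right)} \left(-1\right) n{\left(4 \right)} = \frac{-3 - 6 \left(-1 - 6\right)}{64 \left(-1 - 6\right)} \left(-1\right) \left(-10\right) = \frac{-3 - -42}{64 \left(-7\right)} \left(-1\right) \left(-10\right) = \frac{1}{64} \left(- \frac{1}{7}\right) \left(-3 + 42\right) \left(-1\right) \left(-10\right) = \frac{1}{64} \left(- \frac{1}{7}\right) 39 \left(-1\right) \left(-10\right) = \left(- \frac{39}{448}\right) \left(-1\right) \left(-10\right) = \frac{39}{448} \left(-10\right) = - \frac{195}{224}$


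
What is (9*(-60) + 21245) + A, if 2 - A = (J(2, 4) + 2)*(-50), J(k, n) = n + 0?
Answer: 21007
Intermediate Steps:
J(k, n) = n
A = 302 (A = 2 - (4 + 2)*(-50) = 2 - 6*(-50) = 2 - 1*(-300) = 2 + 300 = 302)
(9*(-60) + 21245) + A = (9*(-60) + 21245) + 302 = (-540 + 21245) + 302 = 20705 + 302 = 21007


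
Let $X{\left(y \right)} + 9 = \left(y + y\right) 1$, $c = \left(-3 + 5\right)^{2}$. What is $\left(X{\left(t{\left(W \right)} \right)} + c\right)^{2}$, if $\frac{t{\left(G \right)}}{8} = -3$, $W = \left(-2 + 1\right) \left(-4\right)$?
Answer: $2809$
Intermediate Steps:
$W = 4$ ($W = \left(-1\right) \left(-4\right) = 4$)
$t{\left(G \right)} = -24$ ($t{\left(G \right)} = 8 \left(-3\right) = -24$)
$c = 4$ ($c = 2^{2} = 4$)
$X{\left(y \right)} = -9 + 2 y$ ($X{\left(y \right)} = -9 + \left(y + y\right) 1 = -9 + 2 y 1 = -9 + 2 y$)
$\left(X{\left(t{\left(W \right)} \right)} + c\right)^{2} = \left(\left(-9 + 2 \left(-24\right)\right) + 4\right)^{2} = \left(\left(-9 - 48\right) + 4\right)^{2} = \left(-57 + 4\right)^{2} = \left(-53\right)^{2} = 2809$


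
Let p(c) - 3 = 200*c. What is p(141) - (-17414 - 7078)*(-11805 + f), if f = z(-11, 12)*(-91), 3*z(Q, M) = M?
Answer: -298014945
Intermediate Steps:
z(Q, M) = M/3
f = -364 (f = ((1/3)*12)*(-91) = 4*(-91) = -364)
p(c) = 3 + 200*c
p(141) - (-17414 - 7078)*(-11805 + f) = (3 + 200*141) - (-17414 - 7078)*(-11805 - 364) = (3 + 28200) - (-24492)*(-12169) = 28203 - 1*298043148 = 28203 - 298043148 = -298014945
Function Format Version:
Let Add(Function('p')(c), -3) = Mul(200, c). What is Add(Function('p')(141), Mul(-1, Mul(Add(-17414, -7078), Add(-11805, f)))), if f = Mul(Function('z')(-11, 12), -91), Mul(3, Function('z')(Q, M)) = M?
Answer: -298014945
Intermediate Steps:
Function('z')(Q, M) = Mul(Rational(1, 3), M)
f = -364 (f = Mul(Mul(Rational(1, 3), 12), -91) = Mul(4, -91) = -364)
Function('p')(c) = Add(3, Mul(200, c))
Add(Function('p')(141), Mul(-1, Mul(Add(-17414, -7078), Add(-11805, f)))) = Add(Add(3, Mul(200, 141)), Mul(-1, Mul(Add(-17414, -7078), Add(-11805, -364)))) = Add(Add(3, 28200), Mul(-1, Mul(-24492, -12169))) = Add(28203, Mul(-1, 298043148)) = Add(28203, -298043148) = -298014945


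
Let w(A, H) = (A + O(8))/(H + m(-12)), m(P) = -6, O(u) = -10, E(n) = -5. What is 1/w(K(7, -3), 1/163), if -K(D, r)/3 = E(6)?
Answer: -977/815 ≈ -1.1988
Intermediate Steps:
K(D, r) = 15 (K(D, r) = -3*(-5) = 15)
w(A, H) = (-10 + A)/(-6 + H) (w(A, H) = (A - 10)/(H - 6) = (-10 + A)/(-6 + H))
1/w(K(7, -3), 1/163) = 1/((-10 + 15)/(-6 + 1/163)) = 1/(5/(-6 + 1/163)) = 1/(5/(-977/163)) = 1/(-163/977*5) = 1/(-815/977) = -977/815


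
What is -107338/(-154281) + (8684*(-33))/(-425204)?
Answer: 1727945417/1261555737 ≈ 1.3697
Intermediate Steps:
-107338/(-154281) + (8684*(-33))/(-425204) = -107338*(-1/154281) - 286572*(-1/425204) = 107338/154281 + 5511/8177 = 1727945417/1261555737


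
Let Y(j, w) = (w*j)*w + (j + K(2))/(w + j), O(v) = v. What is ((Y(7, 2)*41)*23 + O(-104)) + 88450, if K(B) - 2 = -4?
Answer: 1037465/9 ≈ 1.1527e+5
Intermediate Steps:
K(B) = -2 (K(B) = 2 - 4 = -2)
Y(j, w) = j*w**2 + (-2 + j)/(j + w) (Y(j, w) = (w*j)*w + (j - 2)/(w + j) = (j*w)*w + (-2 + j)/(j + w) = j*w**2 + (-2 + j)/(j + w))
((Y(7, 2)*41)*23 + O(-104)) + 88450 = ((((-2 + 7 + 7*2**3 + 7**2*2**2)/(7 + 2))*41)*23 - 104) + 88450 = ((((-2 + 7 + 7*8 + 49*4)/9)*41)*23 - 104) + 88450 = ((((-2 + 7 + 56 + 196)/9)*41)*23 - 104) + 88450 = ((((1/9)*257)*41)*23 - 104) + 88450 = (((257/9)*41)*23 - 104) + 88450 = ((10537/9)*23 - 104) + 88450 = (242351/9 - 104) + 88450 = 241415/9 + 88450 = 1037465/9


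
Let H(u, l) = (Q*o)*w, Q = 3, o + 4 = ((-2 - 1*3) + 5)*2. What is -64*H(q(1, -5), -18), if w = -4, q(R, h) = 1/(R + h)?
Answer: -3072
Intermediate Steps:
o = -4 (o = -4 + ((-2 - 1*3) + 5)*2 = -4 + ((-2 - 3) + 5)*2 = -4 + (-5 + 5)*2 = -4 + 0*2 = -4 + 0 = -4)
H(u, l) = 48 (H(u, l) = (3*(-4))*(-4) = -12*(-4) = 48)
-64*H(q(1, -5), -18) = -64*48 = -3072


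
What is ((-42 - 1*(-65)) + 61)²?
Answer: 7056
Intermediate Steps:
((-42 - 1*(-65)) + 61)² = ((-42 + 65) + 61)² = (23 + 61)² = 84² = 7056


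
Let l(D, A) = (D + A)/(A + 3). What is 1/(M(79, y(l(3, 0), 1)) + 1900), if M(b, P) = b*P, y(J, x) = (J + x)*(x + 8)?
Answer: 1/3322 ≈ 0.00030102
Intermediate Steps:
l(D, A) = (A + D)/(3 + A)
y(J, x) = (8 + x)*(J + x) (y(J, x) = (J + x)*(8 + x) = (8 + x)*(J + x))
M(b, P) = P*b
1/(M(79, y(l(3, 0), 1)) + 1900) = 1/((1² + 8*((0 + 3)/(3 + 0)) + 8*1 + ((0 + 3)/(3 + 0))*1)*79 + 1900) = 1/((1 + 8*(3/3) + 8 + (3/3)*1)*79 + 1900) = 1/((1 + 8*((⅓)*3) + 8 + ((⅓)*3)*1)*79 + 1900) = 1/((1 + 8*1 + 8 + 1*1)*79 + 1900) = 1/((1 + 8 + 8 + 1)*79 + 1900) = 1/(18*79 + 1900) = 1/(1422 + 1900) = 1/3322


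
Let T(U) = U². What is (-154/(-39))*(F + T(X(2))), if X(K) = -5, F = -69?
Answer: -6776/39 ≈ -173.74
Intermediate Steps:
(-154/(-39))*(F + T(X(2))) = (-154/(-39))*(-69 + (-5)²) = (-154*(-1/39))*(-69 + 25) = (154/39)*(-44) = -6776/39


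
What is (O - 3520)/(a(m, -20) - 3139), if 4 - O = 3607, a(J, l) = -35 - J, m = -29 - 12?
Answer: 7123/3133 ≈ 2.2735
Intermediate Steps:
m = -41
O = -3603 (O = 4 - 1*3607 = 4 - 3607 = -3603)
(O - 3520)/(a(m, -20) - 3139) = (-3603 - 3520)/((-35 - 1*(-41)) - 3139) = -7123/((-35 + 41) - 3139) = -7123/(6 - 3139) = -7123/(-3133) = -7123*(-1/3133) = 7123/3133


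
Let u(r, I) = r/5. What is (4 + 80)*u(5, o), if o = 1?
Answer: 84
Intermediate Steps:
u(r, I) = r/5 (u(r, I) = r*(⅕) = r/5)
(4 + 80)*u(5, o) = (4 + 80)*((⅕)*5) = 84*1 = 84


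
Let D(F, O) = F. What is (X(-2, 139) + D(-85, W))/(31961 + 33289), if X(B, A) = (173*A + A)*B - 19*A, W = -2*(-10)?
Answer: -881/1125 ≈ -0.78311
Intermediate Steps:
W = 20
X(B, A) = -19*A + 174*A*B (X(B, A) = (174*A)*B - 19*A = 174*A*B - 19*A = -19*A + 174*A*B)
(X(-2, 139) + D(-85, W))/(31961 + 33289) = (139*(-19 + 174*(-2)) - 85)/(31961 + 33289) = (139*(-19 - 348) - 85)/65250 = (139*(-367) - 85)*(1/65250) = (-51013 - 85)*(1/65250) = -51098*1/65250 = -881/1125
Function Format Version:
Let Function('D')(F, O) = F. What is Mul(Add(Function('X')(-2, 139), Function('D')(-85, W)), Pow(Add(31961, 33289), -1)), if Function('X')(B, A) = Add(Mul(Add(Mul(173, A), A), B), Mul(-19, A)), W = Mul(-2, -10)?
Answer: Rational(-881, 1125) ≈ -0.78311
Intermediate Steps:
W = 20
Function('X')(B, A) = Add(Mul(-19, A), Mul(174, A, B)) (Function('X')(B, A) = Add(Mul(Mul(174, A), B), Mul(-19, A)) = Add(Mul(174, A, B), Mul(-19, A)) = Add(Mul(-19, A), Mul(174, A, B)))
Mul(Add(Function('X')(-2, 139), Function('D')(-85, W)), Pow(Add(31961, 33289), -1)) = Mul(Add(Mul(139, Add(-19, Mul(174, -2))), -85), Pow(Add(31961, 33289), -1)) = Mul(Add(Mul(139, Add(-19, -348)), -85), Pow(65250, -1)) = Mul(Add(Mul(139, -367), -85), Rational(1, 65250)) = Mul(Add(-51013, -85), Rational(1, 65250)) = Mul(-51098, Rational(1, 65250)) = Rational(-881, 1125)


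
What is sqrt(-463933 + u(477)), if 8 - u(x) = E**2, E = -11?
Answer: I*sqrt(464046) ≈ 681.21*I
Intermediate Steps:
u(x) = -113 (u(x) = 8 - 1*(-11)**2 = 8 - 1*121 = 8 - 121 = -113)
sqrt(-463933 + u(477)) = sqrt(-463933 - 113) = sqrt(-464046) = I*sqrt(464046)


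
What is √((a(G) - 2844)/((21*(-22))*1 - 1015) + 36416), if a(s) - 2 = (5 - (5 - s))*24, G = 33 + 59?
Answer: √79443496482/1477 ≈ 190.83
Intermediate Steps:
G = 92
a(s) = 2 + 24*s (a(s) = 2 + (5 - (5 - s))*24 = 2 + (5 + (-5 + s))*24 = 2 + s*24 = 2 + 24*s)
√((a(G) - 2844)/((21*(-22))*1 - 1015) + 36416) = √(((2 + 24*92) - 2844)/((21*(-22))*1 - 1015) + 36416) = √(((2 + 2208) - 2844)/(-462*1 - 1015) + 36416) = √((2210 - 2844)/(-462 - 1015) + 36416) = √(-634/(-1477) + 36416) = √(-634*(-1/1477) + 36416) = √(634/1477 + 36416) = √(53787066/1477) = √79443496482/1477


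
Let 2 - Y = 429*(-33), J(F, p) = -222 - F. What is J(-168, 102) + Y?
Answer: 14105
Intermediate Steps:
Y = 14159 (Y = 2 - 429*(-33) = 2 - 1*(-14157) = 2 + 14157 = 14159)
J(-168, 102) + Y = (-222 - 1*(-168)) + 14159 = (-222 + 168) + 14159 = -54 + 14159 = 14105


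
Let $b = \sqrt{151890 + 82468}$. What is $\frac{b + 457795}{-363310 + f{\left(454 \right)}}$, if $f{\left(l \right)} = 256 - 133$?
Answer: $- \frac{457795}{363187} - \frac{\sqrt{234358}}{363187} \approx -1.2618$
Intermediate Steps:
$f{\left(l \right)} = 123$
$b = \sqrt{234358} \approx 484.11$
$\frac{b + 457795}{-363310 + f{\left(454 \right)}} = \frac{\sqrt{234358} + 457795}{-363310 + 123} = \frac{457795 + \sqrt{234358}}{-363187} = \left(457795 + \sqrt{234358}\right) \left(- \frac{1}{363187}\right) = - \frac{457795}{363187} - \frac{\sqrt{234358}}{363187}$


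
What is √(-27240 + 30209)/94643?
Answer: √2969/94643 ≈ 0.00057573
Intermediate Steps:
√(-27240 + 30209)/94643 = √2969*(1/94643) = √2969/94643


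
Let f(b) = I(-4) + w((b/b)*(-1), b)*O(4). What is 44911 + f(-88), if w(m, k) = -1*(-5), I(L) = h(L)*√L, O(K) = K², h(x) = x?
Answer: 44991 - 8*I ≈ 44991.0 - 8.0*I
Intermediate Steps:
I(L) = L^(3/2) (I(L) = L*√L = L^(3/2))
w(m, k) = 5
f(b) = 80 - 8*I (f(b) = (-4)^(3/2) + 5*4² = -8*I + 5*16 = -8*I + 80 = 80 - 8*I)
44911 + f(-88) = 44911 + (80 - 8*I) = 44991 - 8*I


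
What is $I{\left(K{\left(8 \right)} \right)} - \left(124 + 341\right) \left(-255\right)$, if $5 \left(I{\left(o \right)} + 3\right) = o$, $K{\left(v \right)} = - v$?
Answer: $\frac{592852}{5} \approx 1.1857 \cdot 10^{5}$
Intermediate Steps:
$I{\left(o \right)} = -3 + \frac{o}{5}$
$I{\left(K{\left(8 \right)} \right)} - \left(124 + 341\right) \left(-255\right) = \left(-3 + \frac{\left(-1\right) 8}{5}\right) - \left(124 + 341\right) \left(-255\right) = \left(-3 + \frac{1}{5} \left(-8\right)\right) - 465 \left(-255\right) = \left(-3 - \frac{8}{5}\right) - -118575 = - \frac{23}{5} + 118575 = \frac{592852}{5}$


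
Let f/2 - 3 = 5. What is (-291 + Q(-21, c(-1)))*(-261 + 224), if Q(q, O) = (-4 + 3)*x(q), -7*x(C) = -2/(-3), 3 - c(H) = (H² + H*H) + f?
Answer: 226033/21 ≈ 10763.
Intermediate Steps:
f = 16 (f = 6 + 2*5 = 6 + 10 = 16)
c(H) = -13 - 2*H² (c(H) = 3 - ((H² + H*H) + 16) = 3 - ((H² + H²) + 16) = 3 - (2*H² + 16) = 3 - (16 + 2*H²) = 3 + (-16 - 2*H²) = -13 - 2*H²)
x(C) = -2/21 (x(C) = -(-2)/(7*(-3)) = -(-2)*(-1)/(7*3) = -⅐*⅔ = -2/21)
Q(q, O) = 2/21 (Q(q, O) = (-4 + 3)*(-2/21) = -1*(-2/21) = 2/21)
(-291 + Q(-21, c(-1)))*(-261 + 224) = (-291 + 2/21)*(-261 + 224) = -6109/21*(-37) = 226033/21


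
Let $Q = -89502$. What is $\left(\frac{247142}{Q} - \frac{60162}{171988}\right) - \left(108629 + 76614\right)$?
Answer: $- \frac{101840835722921}{549759642} \approx -1.8525 \cdot 10^{5}$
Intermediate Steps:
$\left(\frac{247142}{Q} - \frac{60162}{171988}\right) - \left(108629 + 76614\right) = \left(\frac{247142}{-89502} - \frac{60162}{171988}\right) - \left(108629 + 76614\right) = \left(247142 \left(- \frac{1}{89502}\right) - \frac{30081}{85994}\right) - 185243 = \left(- \frac{17653}{6393} - \frac{30081}{85994}\right) - 185243 = - \frac{1710359915}{549759642} - 185243 = - \frac{101840835722921}{549759642}$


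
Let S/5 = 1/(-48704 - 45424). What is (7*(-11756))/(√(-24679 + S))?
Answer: 329168*I*√13666120266711/2322984917 ≈ 523.83*I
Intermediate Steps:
S = -5/94128 (S = 5/(-48704 - 45424) = 5/(-94128) = 5*(-1/94128) = -5/94128 ≈ -5.3119e-5)
(7*(-11756))/(√(-24679 + S)) = (7*(-11756))/(√(-24679 - 5/94128)) = -82292*(-4*I*√13666120266711/2322984917) = -(-329168)*I*√13666120266711/2322984917 = 329168*I*√13666120266711/2322984917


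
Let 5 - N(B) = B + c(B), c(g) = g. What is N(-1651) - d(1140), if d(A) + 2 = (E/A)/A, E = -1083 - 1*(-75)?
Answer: 29863732/9025 ≈ 3309.0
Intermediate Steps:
N(B) = 5 - 2*B (N(B) = 5 - (B + B) = 5 - 2*B)
E = -1008 (E = -1083 + 75 = -1008)
d(A) = -2 - 1008/A**2 (d(A) = -2 + (-1008/A)/A = -2 - 1008/A**2)
N(-1651) - d(1140) = (5 - 2*(-1651)) - (-2 - 1008/1140**2) = (5 + 3302) - (-2 - 1008*1/1299600) = 3307 - (-2 - 7/9025) = 3307 - 1*(-18057/9025) = 3307 + 18057/9025 = 29863732/9025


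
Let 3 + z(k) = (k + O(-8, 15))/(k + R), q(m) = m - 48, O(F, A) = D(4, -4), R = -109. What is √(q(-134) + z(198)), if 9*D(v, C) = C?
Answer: I*√13030223/267 ≈ 13.52*I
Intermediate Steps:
D(v, C) = C/9
O(F, A) = -4/9 (O(F, A) = (⅑)*(-4) = -4/9)
q(m) = -48 + m
z(k) = -3 + (-4/9 + k)/(-109 + k) (z(k) = -3 + (k - 4/9)/(k - 109) = -3 + (-4/9 + k)/(-109 + k))
√(q(-134) + z(198)) = √((-48 - 134) + (2939 - 18*198)/(9*(-109 + 198))) = √(-182 + (⅑)*(2939 - 3564)/89) = √(-182 + (⅑)*(1/89)*(-625)) = √(-182 - 625/801) = √(-146407/801) = I*√13030223/267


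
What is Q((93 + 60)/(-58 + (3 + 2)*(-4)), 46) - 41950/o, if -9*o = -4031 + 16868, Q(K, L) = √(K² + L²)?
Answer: 125850/4279 + √1433017/26 ≈ 75.453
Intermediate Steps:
o = -4279/3 (o = -(-4031 + 16868)/9 = -⅑*12837 = -4279/3 ≈ -1426.3)
Q((93 + 60)/(-58 + (3 + 2)*(-4)), 46) - 41950/o = √(((93 + 60)/(-58 + (3 + 2)*(-4)))² + 46²) - 41950/(-4279/3) = √((153/(-58 + 5*(-4)))² + 2116) - 41950*(-3/4279) = √((153/(-58 - 20))² + 2116) + 125850/4279 = √((153/(-78))² + 2116) + 125850/4279 = √((153*(-1/78))² + 2116) + 125850/4279 = √((-51/26)² + 2116) + 125850/4279 = √(2601/676 + 2116) + 125850/4279 = √(1433017/676) + 125850/4279 = √1433017/26 + 125850/4279 = 125850/4279 + √1433017/26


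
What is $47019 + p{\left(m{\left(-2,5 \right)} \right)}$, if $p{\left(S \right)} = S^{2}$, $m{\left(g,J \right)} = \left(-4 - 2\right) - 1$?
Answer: $47068$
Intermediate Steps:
$m{\left(g,J \right)} = -7$ ($m{\left(g,J \right)} = -6 - 1 = -7$)
$47019 + p{\left(m{\left(-2,5 \right)} \right)} = 47019 + \left(-7\right)^{2} = 47019 + 49 = 47068$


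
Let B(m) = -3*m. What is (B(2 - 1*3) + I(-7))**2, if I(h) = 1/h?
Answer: 400/49 ≈ 8.1633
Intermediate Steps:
(B(2 - 1*3) + I(-7))**2 = (-3*(2 - 1*3) + 1/(-7))**2 = (-3*(2 - 3) - 1/7)**2 = (-3*(-1) - 1/7)**2 = (3 - 1/7)**2 = (20/7)**2 = 400/49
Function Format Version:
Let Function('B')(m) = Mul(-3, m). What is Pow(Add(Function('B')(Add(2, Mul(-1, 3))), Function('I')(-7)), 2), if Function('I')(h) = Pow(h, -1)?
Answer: Rational(400, 49) ≈ 8.1633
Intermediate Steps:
Pow(Add(Function('B')(Add(2, Mul(-1, 3))), Function('I')(-7)), 2) = Pow(Add(Mul(-3, Add(2, Mul(-1, 3))), Pow(-7, -1)), 2) = Pow(Add(Mul(-3, Add(2, -3)), Rational(-1, 7)), 2) = Pow(Add(Mul(-3, -1), Rational(-1, 7)), 2) = Pow(Add(3, Rational(-1, 7)), 2) = Pow(Rational(20, 7), 2) = Rational(400, 49)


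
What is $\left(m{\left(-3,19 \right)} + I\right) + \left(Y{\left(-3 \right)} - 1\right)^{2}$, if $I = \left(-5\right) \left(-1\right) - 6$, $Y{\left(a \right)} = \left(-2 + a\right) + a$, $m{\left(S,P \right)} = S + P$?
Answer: $96$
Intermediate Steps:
$m{\left(S,P \right)} = P + S$
$Y{\left(a \right)} = -2 + 2 a$
$I = -1$ ($I = 5 - 6 = -1$)
$\left(m{\left(-3,19 \right)} + I\right) + \left(Y{\left(-3 \right)} - 1\right)^{2} = \left(\left(19 - 3\right) - 1\right) + \left(\left(-2 + 2 \left(-3\right)\right) - 1\right)^{2} = \left(16 - 1\right) + \left(\left(-2 - 6\right) - 1\right)^{2} = 15 + \left(-8 - 1\right)^{2} = 15 + \left(-9\right)^{2} = 15 + 81 = 96$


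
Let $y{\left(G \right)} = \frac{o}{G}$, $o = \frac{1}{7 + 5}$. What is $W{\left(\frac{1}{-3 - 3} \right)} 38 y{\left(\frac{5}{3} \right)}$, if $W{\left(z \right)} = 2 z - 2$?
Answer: $- \frac{133}{30} \approx -4.4333$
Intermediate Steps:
$W{\left(z \right)} = -2 + 2 z$
$o = \frac{1}{12} \approx 0.083333$
$y{\left(G \right)} = \frac{1}{12 G}$
$W{\left(\frac{1}{-3 - 3} \right)} 38 y{\left(\frac{5}{3} \right)} = \left(-2 + \frac{2}{-3 - 3}\right) 38 \frac{1}{12 \cdot \frac{5}{3}} = \left(-2 + \frac{2}{-6}\right) 38 \frac{1}{12 \cdot 5 \cdot \frac{1}{3}} = \left(-2 + 2 \left(- \frac{1}{6}\right)\right) 38 \frac{1}{12 \cdot \frac{5}{3}} = \left(-2 - \frac{1}{3}\right) 38 \cdot \frac{1}{12} \cdot \frac{3}{5} = \left(- \frac{7}{3}\right) 38 \cdot \frac{1}{20} = \left(- \frac{266}{3}\right) \frac{1}{20} = - \frac{133}{30}$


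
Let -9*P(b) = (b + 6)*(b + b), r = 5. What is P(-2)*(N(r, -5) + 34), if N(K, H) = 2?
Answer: 64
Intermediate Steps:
P(b) = -2*b*(6 + b)/9 (P(b) = -(b + 6)*(b + b)/9 = -(6 + b)*2*b/9 = -2*b*(6 + b)/9)
P(-2)*(N(r, -5) + 34) = (-2/9*(-2)*(6 - 2))*(2 + 34) = -2/9*(-2)*4*36 = (16/9)*36 = 64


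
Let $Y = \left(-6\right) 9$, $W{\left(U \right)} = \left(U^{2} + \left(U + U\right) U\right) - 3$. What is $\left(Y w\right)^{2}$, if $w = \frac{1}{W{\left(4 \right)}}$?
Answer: $\frac{36}{25} \approx 1.44$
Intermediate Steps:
$W{\left(U \right)} = -3 + 3 U^{2}$ ($W{\left(U \right)} = \left(U^{2} + 2 U U\right) - 3 = \left(U^{2} + 2 U^{2}\right) - 3 = 3 U^{2} - 3 = -3 + 3 U^{2}$)
$w = \frac{1}{45}$ ($w = \frac{1}{-3 + 3 \cdot 4^{2}} = \frac{1}{-3 + 3 \cdot 16} = \frac{1}{-3 + 48} = \frac{1}{45} \approx 0.022222$)
$Y = -54$
$\left(Y w\right)^{2} = \left(\left(-54\right) \frac{1}{45}\right)^{2} = \left(- \frac{6}{5}\right)^{2} = \frac{36}{25}$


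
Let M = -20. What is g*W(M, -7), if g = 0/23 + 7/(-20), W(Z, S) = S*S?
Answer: -343/20 ≈ -17.150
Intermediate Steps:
W(Z, S) = S²
g = -7/20 (g = 0*(1/23) + 7*(-1/20) = 0 - 7/20 = -7/20 ≈ -0.35000)
g*W(M, -7) = -7/20*(-7)² = -7/20*49 = -343/20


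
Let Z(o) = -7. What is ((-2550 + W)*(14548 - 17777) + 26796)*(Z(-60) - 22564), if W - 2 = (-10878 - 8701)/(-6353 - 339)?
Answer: -177906152652365/956 ≈ -1.8609e+11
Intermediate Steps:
W = 4709/956 (W = 2 + (-10878 - 8701)/(-6353 - 339) = 2 - 19579/(-6692) = 2 - 19579*(-1/6692) = 2 + 2797/956 = 4709/956 ≈ 4.9257)
((-2550 + W)*(14548 - 17777) + 26796)*(Z(-60) - 22564) = ((-2550 + 4709/956)*(14548 - 17777) + 26796)*(-7 - 22564) = (-2433091/956*(-3229) + 26796)*(-22571) = (7856450839/956 + 26796)*(-22571) = (7882067815/956)*(-22571) = -177906152652365/956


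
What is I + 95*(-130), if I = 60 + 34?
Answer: -12256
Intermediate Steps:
I = 94
I + 95*(-130) = 94 + 95*(-130) = 94 - 12350 = -12256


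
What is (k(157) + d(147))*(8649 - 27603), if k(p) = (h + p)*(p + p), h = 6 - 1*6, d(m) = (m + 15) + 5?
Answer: -937559610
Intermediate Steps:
d(m) = 20 + m (d(m) = (15 + m) + 5 = 20 + m)
h = 0 (h = 6 - 6 = 0)
k(p) = 2*p² (k(p) = (0 + p)*(p + p) = p*(2*p) = 2*p²)
(k(157) + d(147))*(8649 - 27603) = (2*157² + (20 + 147))*(8649 - 27603) = (2*24649 + 167)*(-18954) = (49298 + 167)*(-18954) = 49465*(-18954) = -937559610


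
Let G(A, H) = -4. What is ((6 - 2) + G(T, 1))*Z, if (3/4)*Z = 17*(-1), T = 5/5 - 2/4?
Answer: 0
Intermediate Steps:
T = 1/2 (T = 5*(1/5) - 2*1/4 = 1 - 1/2 = 1/2 ≈ 0.50000)
Z = -68/3 (Z = 4*(17*(-1))/3 = (4/3)*(-17) = -68/3 ≈ -22.667)
((6 - 2) + G(T, 1))*Z = ((6 - 2) - 4)*(-68/3) = (4 - 4)*(-68/3) = 0*(-68/3) = 0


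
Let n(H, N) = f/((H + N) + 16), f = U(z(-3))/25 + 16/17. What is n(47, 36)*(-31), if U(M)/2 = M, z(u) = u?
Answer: -9238/42075 ≈ -0.21956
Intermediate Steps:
U(M) = 2*M
f = 298/425 (f = (2*(-3))/25 + 16/17 = -6*1/25 + 16*(1/17) = -6/25 + 16/17 = 298/425 ≈ 0.70118)
n(H, N) = 298/(425*(16 + H + N)) (n(H, N) = 298/(425*((H + N) + 16)) = 298/(425*(16 + H + N)))
n(47, 36)*(-31) = (298/(425*(16 + 47 + 36)))*(-31) = ((298/425)/99)*(-31) = ((298/425)*(1/99))*(-31) = (298/42075)*(-31) = -9238/42075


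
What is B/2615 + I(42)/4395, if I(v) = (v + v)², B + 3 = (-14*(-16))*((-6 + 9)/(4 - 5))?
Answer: 1032321/766195 ≈ 1.3473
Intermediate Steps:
B = -675 (B = -3 + (-14*(-16))*((-6 + 9)/(4 - 5)) = -3 + 224*(3/(-1)) = -3 + 224*(3*(-1)) = -3 + 224*(-3) = -3 - 672 = -675)
I(v) = 4*v² (I(v) = (2*v)² = 4*v²)
B/2615 + I(42)/4395 = -675/2615 + (4*42²)/4395 = -675*1/2615 + (4*1764)*(1/4395) = -135/523 + 7056*(1/4395) = -135/523 + 2352/1465 = 1032321/766195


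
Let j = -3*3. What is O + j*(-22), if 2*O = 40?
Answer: 218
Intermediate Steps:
O = 20 (O = (1/2)*40 = 20)
j = -9
O + j*(-22) = 20 - 9*(-22) = 20 + 198 = 218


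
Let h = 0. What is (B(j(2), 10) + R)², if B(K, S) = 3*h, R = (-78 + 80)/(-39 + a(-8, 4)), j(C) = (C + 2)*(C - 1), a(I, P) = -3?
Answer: 1/441 ≈ 0.0022676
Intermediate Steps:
j(C) = (-1 + C)*(2 + C) (j(C) = (2 + C)*(-1 + C) = (-1 + C)*(2 + C))
R = -1/21 (R = (-78 + 80)/(-39 - 3) = 2/(-42) = 2*(-1/42) = -1/21 ≈ -0.047619)
B(K, S) = 0 (B(K, S) = 3*0 = 0)
(B(j(2), 10) + R)² = (0 - 1/21)² = (-1/21)² = 1/441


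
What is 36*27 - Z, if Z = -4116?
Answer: 5088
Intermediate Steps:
36*27 - Z = 36*27 - 1*(-4116) = 972 + 4116 = 5088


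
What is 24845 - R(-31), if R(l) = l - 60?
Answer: 24936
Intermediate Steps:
R(l) = -60 + l
24845 - R(-31) = 24845 - (-60 - 31) = 24845 - 1*(-91) = 24845 + 91 = 24936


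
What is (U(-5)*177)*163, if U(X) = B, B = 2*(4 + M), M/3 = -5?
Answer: -634722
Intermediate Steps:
M = -15 (M = 3*(-5) = -15)
B = -22 (B = 2*(4 - 15) = 2*(-11) = -22)
U(X) = -22
(U(-5)*177)*163 = -22*177*163 = -3894*163 = -634722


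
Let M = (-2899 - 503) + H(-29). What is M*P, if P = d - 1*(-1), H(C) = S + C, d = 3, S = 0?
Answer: -13724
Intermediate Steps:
H(C) = C (H(C) = 0 + C = C)
P = 4 (P = 3 - 1*(-1) = 3 + 1 = 4)
M = -3431 (M = (-2899 - 503) - 29 = -3402 - 29 = -3431)
M*P = -3431*4 = -13724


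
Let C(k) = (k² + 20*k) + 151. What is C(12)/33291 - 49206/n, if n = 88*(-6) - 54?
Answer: 273071386/3229227 ≈ 84.563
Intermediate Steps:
n = -582 (n = -528 - 54 = -582)
C(k) = 151 + k² + 20*k
C(12)/33291 - 49206/n = (151 + 12² + 20*12)/33291 - 49206/(-582) = (151 + 144 + 240)*(1/33291) - 49206*(-1/582) = 535*(1/33291) + 8201/97 = 535/33291 + 8201/97 = 273071386/3229227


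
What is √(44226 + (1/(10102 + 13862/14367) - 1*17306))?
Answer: √35447445382874869897/36287324 ≈ 164.07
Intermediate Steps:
√(44226 + (1/(10102 + 13862/14367) - 1*17306)) = √(44226 + (1/(10102 + 13862*(1/14367)) - 17306)) = √(44226 + (1/(10102 + 13862/14367) - 17306)) = √(44226 + (1/(145149296/14367) - 17306)) = √(44226 + (14367/145149296 - 17306)) = √(44226 - 2511953702209/145149296) = √(3907419062687/145149296) = √35447445382874869897/36287324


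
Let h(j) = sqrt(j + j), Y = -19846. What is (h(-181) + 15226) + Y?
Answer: -4620 + I*sqrt(362) ≈ -4620.0 + 19.026*I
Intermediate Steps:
h(j) = sqrt(2)*sqrt(j) (h(j) = sqrt(2*j) = sqrt(2)*sqrt(j))
(h(-181) + 15226) + Y = (sqrt(2)*sqrt(-181) + 15226) - 19846 = (sqrt(2)*(I*sqrt(181)) + 15226) - 19846 = (I*sqrt(362) + 15226) - 19846 = (15226 + I*sqrt(362)) - 19846 = -4620 + I*sqrt(362)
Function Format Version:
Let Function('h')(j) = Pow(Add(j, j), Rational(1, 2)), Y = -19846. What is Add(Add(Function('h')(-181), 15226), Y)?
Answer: Add(-4620, Mul(I, Pow(362, Rational(1, 2)))) ≈ Add(-4620.0, Mul(19.026, I))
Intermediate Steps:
Function('h')(j) = Mul(Pow(2, Rational(1, 2)), Pow(j, Rational(1, 2))) (Function('h')(j) = Pow(Mul(2, j), Rational(1, 2)) = Mul(Pow(2, Rational(1, 2)), Pow(j, Rational(1, 2))))
Add(Add(Function('h')(-181), 15226), Y) = Add(Add(Mul(Pow(2, Rational(1, 2)), Pow(-181, Rational(1, 2))), 15226), -19846) = Add(Add(Mul(Pow(2, Rational(1, 2)), Mul(I, Pow(181, Rational(1, 2)))), 15226), -19846) = Add(Add(Mul(I, Pow(362, Rational(1, 2))), 15226), -19846) = Add(Add(15226, Mul(I, Pow(362, Rational(1, 2)))), -19846) = Add(-4620, Mul(I, Pow(362, Rational(1, 2))))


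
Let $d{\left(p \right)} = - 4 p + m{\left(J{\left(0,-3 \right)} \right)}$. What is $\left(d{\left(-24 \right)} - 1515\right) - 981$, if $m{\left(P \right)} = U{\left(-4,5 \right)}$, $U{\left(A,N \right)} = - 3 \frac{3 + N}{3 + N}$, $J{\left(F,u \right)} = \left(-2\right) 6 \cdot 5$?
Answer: $-2403$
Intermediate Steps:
$J{\left(F,u \right)} = -60$ ($J{\left(F,u \right)} = \left(-12\right) 5 = -60$)
$U{\left(A,N \right)} = -3$ ($U{\left(A,N \right)} = \left(-3\right) 1 = -3$)
$m{\left(P \right)} = -3$
$d{\left(p \right)} = -3 - 4 p$ ($d{\left(p \right)} = - 4 p - 3 = -3 - 4 p$)
$\left(d{\left(-24 \right)} - 1515\right) - 981 = \left(\left(-3 - -96\right) - 1515\right) - 981 = \left(\left(-3 + 96\right) - 1515\right) - 981 = \left(93 - 1515\right) - 981 = -1422 - 981 = -2403$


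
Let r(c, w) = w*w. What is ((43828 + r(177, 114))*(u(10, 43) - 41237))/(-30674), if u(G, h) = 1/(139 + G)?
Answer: 174572192544/2285213 ≈ 76392.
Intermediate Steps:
r(c, w) = w**2
((43828 + r(177, 114))*(u(10, 43) - 41237))/(-30674) = ((43828 + 114**2)*(1/(139 + 10) - 41237))/(-30674) = ((43828 + 12996)*(1/149 - 41237))*(-1/30674) = (56824*(1/149 - 41237))*(-1/30674) = (56824*(-6144312/149))*(-1/30674) = -349144385088/149*(-1/30674) = 174572192544/2285213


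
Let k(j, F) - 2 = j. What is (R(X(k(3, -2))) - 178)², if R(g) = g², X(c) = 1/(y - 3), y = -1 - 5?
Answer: 207849889/6561 ≈ 31680.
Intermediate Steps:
k(j, F) = 2 + j
y = -6
X(c) = -⅑ (X(c) = 1/(-6 - 3) = 1/(-9) = -⅑)
(R(X(k(3, -2))) - 178)² = ((-⅑)² - 178)² = (1/81 - 178)² = (-14417/81)² = 207849889/6561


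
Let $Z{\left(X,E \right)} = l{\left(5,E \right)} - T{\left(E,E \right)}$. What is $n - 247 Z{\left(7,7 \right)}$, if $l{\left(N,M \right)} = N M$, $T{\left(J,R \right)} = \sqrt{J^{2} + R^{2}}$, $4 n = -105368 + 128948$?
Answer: $-2750 + 1729 \sqrt{2} \approx -304.82$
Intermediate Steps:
$n = 5895$ ($n = \frac{-105368 + 128948}{4} = \frac{1}{4} \cdot 23580 = 5895$)
$l{\left(N,M \right)} = M N$
$Z{\left(X,E \right)} = 5 E - \sqrt{2} \sqrt{E^{2}}$ ($Z{\left(X,E \right)} = E 5 - \sqrt{E^{2} + E^{2}} = 5 E - \sqrt{2 E^{2}} = 5 E - \sqrt{2} \sqrt{E^{2}}$)
$n - 247 Z{\left(7,7 \right)} = 5895 - 247 \left(5 \cdot 7 - \sqrt{2} \sqrt{7^{2}}\right) = 5895 - 247 \left(35 - \sqrt{2} \sqrt{49}\right) = 5895 - 247 \left(35 - \sqrt{2} \cdot 7\right) = 5895 - 247 \left(35 - 7 \sqrt{2}\right) = 5895 - \left(8645 - 1729 \sqrt{2}\right) = -2750 + 1729 \sqrt{2}$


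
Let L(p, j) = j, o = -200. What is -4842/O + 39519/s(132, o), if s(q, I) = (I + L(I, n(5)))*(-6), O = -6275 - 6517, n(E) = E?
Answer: 364097/10660 ≈ 34.155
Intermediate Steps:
O = -12792
s(q, I) = -30 - 6*I (s(q, I) = (I + 5)*(-6) = (5 + I)*(-6) = -30 - 6*I)
-4842/O + 39519/s(132, o) = -4842/(-12792) + 39519/(-30 - 6*(-200)) = -4842*(-1/12792) + 39519/(-30 + 1200) = 807/2132 + 39519/1170 = 807/2132 + 39519*(1/1170) = 807/2132 + 4391/130 = 364097/10660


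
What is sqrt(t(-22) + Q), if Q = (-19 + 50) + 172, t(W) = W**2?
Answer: sqrt(687) ≈ 26.211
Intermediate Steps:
Q = 203 (Q = 31 + 172 = 203)
sqrt(t(-22) + Q) = sqrt((-22)**2 + 203) = sqrt(484 + 203) = sqrt(687)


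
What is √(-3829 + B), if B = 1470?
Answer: I*√2359 ≈ 48.57*I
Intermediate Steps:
√(-3829 + B) = √(-3829 + 1470) = √(-2359) = I*√2359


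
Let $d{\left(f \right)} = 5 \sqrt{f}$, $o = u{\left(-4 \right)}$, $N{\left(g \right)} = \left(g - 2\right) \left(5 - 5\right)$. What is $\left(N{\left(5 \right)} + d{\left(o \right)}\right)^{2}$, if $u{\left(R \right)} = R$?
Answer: $-100$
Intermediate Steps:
$N{\left(g \right)} = 0$ ($N{\left(g \right)} = \left(-2 + g\right) 0 = 0$)
$o = -4$
$\left(N{\left(5 \right)} + d{\left(o \right)}\right)^{2} = \left(0 + 5 \sqrt{-4}\right)^{2} = \left(0 + 5 \cdot 2 i\right)^{2} = \left(0 + 10 i\right)^{2} = \left(10 i\right)^{2} = -100$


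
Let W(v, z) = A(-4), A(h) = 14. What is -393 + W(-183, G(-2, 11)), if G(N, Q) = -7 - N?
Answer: -379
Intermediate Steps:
W(v, z) = 14
-393 + W(-183, G(-2, 11)) = -393 + 14 = -379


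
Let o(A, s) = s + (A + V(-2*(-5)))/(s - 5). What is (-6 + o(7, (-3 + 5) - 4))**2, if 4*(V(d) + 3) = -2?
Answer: 289/4 ≈ 72.250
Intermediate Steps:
V(d) = -7/2 (V(d) = -3 + (1/4)*(-2) = -3 - 1/2 = -7/2)
o(A, s) = s + (-7/2 + A)/(-5 + s) (o(A, s) = s + (A - 7/2)/(s - 5) = s + (-7/2 + A)/(-5 + s))
(-6 + o(7, (-3 + 5) - 4))**2 = (-6 + (-7/2 + 7 + ((-3 + 5) - 4)**2 - 5*((-3 + 5) - 4))/(-5 + ((-3 + 5) - 4)))**2 = (-6 + (-7/2 + 7 + (2 - 4)**2 - 5*(2 - 4))/(-5 + (2 - 4)))**2 = (-6 + (-7/2 + 7 + (-2)**2 - 5*(-2))/(-5 - 2))**2 = (-6 + (-7/2 + 7 + 4 + 10)/(-7))**2 = (-6 - 1/7*35/2)**2 = (-6 - 5/2)**2 = (-17/2)**2 = 289/4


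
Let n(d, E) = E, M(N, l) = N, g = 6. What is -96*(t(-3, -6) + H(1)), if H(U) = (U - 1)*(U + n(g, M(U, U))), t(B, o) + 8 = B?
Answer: 1056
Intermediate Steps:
t(B, o) = -8 + B
H(U) = 2*U*(-1 + U) (H(U) = (U - 1)*(U + U) = (-1 + U)*(2*U) = 2*U*(-1 + U))
-96*(t(-3, -6) + H(1)) = -96*((-8 - 3) + 2*1*(-1 + 1)) = -96*(-11 + 2*1*0) = -96*(-11 + 0) = -96*(-11) = 1056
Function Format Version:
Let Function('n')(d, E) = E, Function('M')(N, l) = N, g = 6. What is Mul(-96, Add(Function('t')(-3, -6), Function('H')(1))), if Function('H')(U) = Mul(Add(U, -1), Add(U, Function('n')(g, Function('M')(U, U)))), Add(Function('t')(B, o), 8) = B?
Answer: 1056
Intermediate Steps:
Function('t')(B, o) = Add(-8, B)
Function('H')(U) = Mul(2, U, Add(-1, U)) (Function('H')(U) = Mul(Add(U, -1), Add(U, U)) = Mul(Add(-1, U), Mul(2, U)) = Mul(2, U, Add(-1, U)))
Mul(-96, Add(Function('t')(-3, -6), Function('H')(1))) = Mul(-96, Add(Add(-8, -3), Mul(2, 1, Add(-1, 1)))) = Mul(-96, Add(-11, Mul(2, 1, 0))) = Mul(-96, Add(-11, 0)) = Mul(-96, -11) = 1056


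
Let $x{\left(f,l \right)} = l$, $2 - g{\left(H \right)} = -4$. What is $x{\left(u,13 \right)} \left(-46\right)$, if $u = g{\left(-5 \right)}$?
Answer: $-598$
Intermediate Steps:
$g{\left(H \right)} = 6$ ($g{\left(H \right)} = 2 - -4 = 2 + 4 = 6$)
$u = 6$
$x{\left(u,13 \right)} \left(-46\right) = 13 \left(-46\right) = -598$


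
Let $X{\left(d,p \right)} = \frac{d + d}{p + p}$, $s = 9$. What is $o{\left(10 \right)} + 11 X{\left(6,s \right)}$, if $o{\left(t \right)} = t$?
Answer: $\frac{52}{3} \approx 17.333$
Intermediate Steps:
$X{\left(d,p \right)} = \frac{d}{p}$ ($X{\left(d,p \right)} = \frac{2 d}{2 p} = 2 d \frac{1}{2 p} = \frac{d}{p}$)
$o{\left(10 \right)} + 11 X{\left(6,s \right)} = 10 + 11 \cdot \frac{6}{9} = 10 + 11 \cdot 6 \cdot \frac{1}{9} = 10 + 11 \cdot \frac{2}{3} = 10 + \frac{22}{3} = \frac{52}{3}$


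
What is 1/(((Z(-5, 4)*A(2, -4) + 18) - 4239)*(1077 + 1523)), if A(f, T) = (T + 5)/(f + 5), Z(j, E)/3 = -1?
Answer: -7/76830000 ≈ -9.1110e-8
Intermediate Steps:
Z(j, E) = -3 (Z(j, E) = 3*(-1) = -3)
A(f, T) = (5 + T)/(5 + f)
1/(((Z(-5, 4)*A(2, -4) + 18) - 4239)*(1077 + 1523)) = 1/(((-3*(5 - 4)/(5 + 2) + 18) - 4239)*(1077 + 1523)) = 1/(((-3/7 + 18) - 4239)*2600) = 1/((123/7 - 4239)*2600) = 1/(-29550/7*2600) = 1/(-76830000/7) = -7/76830000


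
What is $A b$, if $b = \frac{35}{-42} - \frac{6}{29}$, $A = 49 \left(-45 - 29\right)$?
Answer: $\frac{328153}{87} \approx 3771.9$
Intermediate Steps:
$A = -3626$ ($A = 49 \left(-74\right) = -3626$)
$b = - \frac{181}{174}$ ($b = 35 \left(- \frac{1}{42}\right) - \frac{6}{29} = - \frac{5}{6} - \frac{6}{29} = - \frac{181}{174} \approx -1.0402$)
$A b = \left(-3626\right) \left(- \frac{181}{174}\right) = \frac{328153}{87}$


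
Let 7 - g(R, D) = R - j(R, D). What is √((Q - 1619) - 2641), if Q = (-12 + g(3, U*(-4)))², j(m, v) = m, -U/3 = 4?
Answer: 11*I*√35 ≈ 65.077*I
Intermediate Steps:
U = -12 (U = -3*4 = -12)
g(R, D) = 7 (g(R, D) = 7 - (R - R) = 7 - 1*0 = 7 + 0 = 7)
Q = 25 (Q = (-12 + 7)² = (-5)² = 25)
√((Q - 1619) - 2641) = √((25 - 1619) - 2641) = √(-1594 - 2641) = √(-4235) = 11*I*√35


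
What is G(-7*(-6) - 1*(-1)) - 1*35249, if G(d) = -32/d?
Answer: -1515739/43 ≈ -35250.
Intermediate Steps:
G(-7*(-6) - 1*(-1)) - 1*35249 = -32/(-7*(-6) - 1*(-1)) - 1*35249 = -32/(42 + 1) - 35249 = -32/43 - 35249 = -1515739/43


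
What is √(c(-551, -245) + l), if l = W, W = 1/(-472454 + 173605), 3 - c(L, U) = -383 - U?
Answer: 2*√3148202974523/298849 ≈ 11.874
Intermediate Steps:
c(L, U) = 386 + U (c(L, U) = 3 - (-383 - U) = 3 + (383 + U) = 386 + U)
W = -1/298849 (W = 1/(-298849) = -1/298849 ≈ -3.3462e-6)
l = -1/298849 ≈ -3.3462e-6
√(c(-551, -245) + l) = √((386 - 245) - 1/298849) = √(141 - 1/298849) = √(42137708/298849) = 2*√3148202974523/298849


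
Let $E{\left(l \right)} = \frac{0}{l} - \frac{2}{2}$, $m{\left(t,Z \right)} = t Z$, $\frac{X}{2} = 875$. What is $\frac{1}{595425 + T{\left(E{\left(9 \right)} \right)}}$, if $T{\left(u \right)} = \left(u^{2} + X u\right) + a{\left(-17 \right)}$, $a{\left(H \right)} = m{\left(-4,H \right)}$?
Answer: $\frac{1}{593744} \approx 1.6842 \cdot 10^{-6}$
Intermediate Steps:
$X = 1750$ ($X = 2 \cdot 875 = 1750$)
$m{\left(t,Z \right)} = Z t$
$a{\left(H \right)} = - 4 H$ ($a{\left(H \right)} = H \left(-4\right) = - 4 H$)
$E{\left(l \right)} = -1$ ($E{\left(l \right)} = 0 - 1 = -1$)
$T{\left(u \right)} = 68 + u^{2} + 1750 u$ ($T{\left(u \right)} = \left(u^{2} + 1750 u\right) - -68 = \left(u^{2} + 1750 u\right) + 68 = 68 + u^{2} + 1750 u$)
$\frac{1}{595425 + T{\left(E{\left(9 \right)} \right)}} = \frac{1}{595425 + \left(68 + \left(-1\right)^{2} + 1750 \left(-1\right)\right)} = \frac{1}{595425 + \left(68 + 1 - 1750\right)} = \frac{1}{595425 - 1681} = \frac{1}{593744}$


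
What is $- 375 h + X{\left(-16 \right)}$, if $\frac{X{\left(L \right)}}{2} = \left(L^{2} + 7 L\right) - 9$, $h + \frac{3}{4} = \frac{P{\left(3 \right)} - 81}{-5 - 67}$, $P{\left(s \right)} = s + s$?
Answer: $\frac{1285}{8} \approx 160.63$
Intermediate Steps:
$P{\left(s \right)} = 2 s$
$h = \frac{7}{24}$ ($h = - \frac{3}{4} + \frac{2 \cdot 3 - 81}{-5 - 67} = - \frac{3}{4} + \frac{6 - 81}{-72} = - \frac{3}{4} - - \frac{25}{24} = - \frac{3}{4} + \frac{25}{24} = \frac{7}{24} \approx 0.29167$)
$X{\left(L \right)} = -18 + 2 L^{2} + 14 L$ ($X{\left(L \right)} = 2 \left(\left(L^{2} + 7 L\right) - 9\right) = 2 \left(-9 + L^{2} + 7 L\right) = -18 + 2 L^{2} + 14 L$)
$- 375 h + X{\left(-16 \right)} = \left(-375\right) \frac{7}{24} + \left(-18 + 2 \left(-16\right)^{2} + 14 \left(-16\right)\right) = - \frac{875}{8} - -270 = - \frac{875}{8} + 270 = \frac{1285}{8}$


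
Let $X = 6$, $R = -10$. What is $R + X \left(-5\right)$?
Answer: $-40$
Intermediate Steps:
$R + X \left(-5\right) = -10 + 6 \left(-5\right) = -10 - 30 = -40$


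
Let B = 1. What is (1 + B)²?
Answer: 4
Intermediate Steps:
(1 + B)² = (1 + 1)² = 2² = 4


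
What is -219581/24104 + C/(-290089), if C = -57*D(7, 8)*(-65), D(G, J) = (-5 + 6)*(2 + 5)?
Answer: -2796659563/304013272 ≈ -9.1991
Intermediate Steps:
D(G, J) = 7 (D(G, J) = 1*7 = 7)
C = 25935 (C = -57*7*(-65) = -399*(-65) = 25935)
-219581/24104 + C/(-290089) = -219581/24104 + 25935/(-290089) = -219581*1/24104 + 25935*(-1/290089) = -9547/1048 - 25935/290089 = -2796659563/304013272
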